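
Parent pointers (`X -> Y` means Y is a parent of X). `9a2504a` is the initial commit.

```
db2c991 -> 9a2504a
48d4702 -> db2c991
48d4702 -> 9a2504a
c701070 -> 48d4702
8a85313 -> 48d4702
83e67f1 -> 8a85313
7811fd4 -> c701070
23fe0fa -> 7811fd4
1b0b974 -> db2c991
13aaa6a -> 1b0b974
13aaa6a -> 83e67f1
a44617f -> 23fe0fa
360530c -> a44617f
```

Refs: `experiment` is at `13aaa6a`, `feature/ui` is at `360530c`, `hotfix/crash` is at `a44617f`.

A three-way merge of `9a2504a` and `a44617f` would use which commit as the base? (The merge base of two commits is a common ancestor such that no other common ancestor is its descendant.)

9a2504a

Ancestors of 9a2504a: {9a2504a}.
Ancestors of a44617f: {23fe0fa, 48d4702, 7811fd4, 9a2504a, a44617f, c701070, db2c991}.
Common ancestors: {9a2504a}.
The only common ancestor is 9a2504a, so it is the merge base.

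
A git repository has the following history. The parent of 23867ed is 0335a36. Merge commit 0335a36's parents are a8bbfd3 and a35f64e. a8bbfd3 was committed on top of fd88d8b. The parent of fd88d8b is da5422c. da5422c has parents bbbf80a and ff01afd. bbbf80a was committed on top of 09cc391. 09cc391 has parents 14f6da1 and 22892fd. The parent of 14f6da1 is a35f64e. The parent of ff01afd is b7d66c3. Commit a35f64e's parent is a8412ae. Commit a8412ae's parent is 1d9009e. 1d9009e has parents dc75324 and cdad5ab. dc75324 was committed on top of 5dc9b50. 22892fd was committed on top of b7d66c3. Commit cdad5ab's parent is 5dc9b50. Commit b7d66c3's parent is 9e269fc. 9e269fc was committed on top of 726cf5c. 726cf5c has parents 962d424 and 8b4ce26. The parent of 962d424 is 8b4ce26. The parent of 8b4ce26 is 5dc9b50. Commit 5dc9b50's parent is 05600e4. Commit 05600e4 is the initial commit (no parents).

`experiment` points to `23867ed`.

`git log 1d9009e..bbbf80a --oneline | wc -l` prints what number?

11

Reachable from bbbf80a: {05600e4, 09cc391, 14f6da1, 1d9009e, 22892fd, 5dc9b50, 726cf5c, 8b4ce26, 962d424, 9e269fc, a35f64e, a8412ae, b7d66c3, bbbf80a, cdad5ab, dc75324}.
Reachable from 1d9009e: {05600e4, 1d9009e, 5dc9b50, cdad5ab, dc75324}.
In bbbf80a's history but not 1d9009e's: {09cc391, 14f6da1, 22892fd, 726cf5c, 8b4ce26, 962d424, 9e269fc, a35f64e, a8412ae, b7d66c3, bbbf80a} — 11 commits.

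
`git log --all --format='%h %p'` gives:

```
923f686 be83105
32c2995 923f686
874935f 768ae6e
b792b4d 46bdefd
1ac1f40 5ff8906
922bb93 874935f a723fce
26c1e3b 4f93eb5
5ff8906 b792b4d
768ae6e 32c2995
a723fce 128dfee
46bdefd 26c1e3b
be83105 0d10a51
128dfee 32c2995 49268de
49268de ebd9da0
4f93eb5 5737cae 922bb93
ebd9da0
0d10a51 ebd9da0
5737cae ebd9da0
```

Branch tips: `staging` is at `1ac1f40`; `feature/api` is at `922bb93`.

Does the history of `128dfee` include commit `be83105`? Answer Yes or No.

Ancestors of 128dfee (commits reachable by following parents): {0d10a51, 128dfee, 32c2995, 49268de, 923f686, be83105, ebd9da0}.
be83105 is in that set, so it is an ancestor of 128dfee.

Yes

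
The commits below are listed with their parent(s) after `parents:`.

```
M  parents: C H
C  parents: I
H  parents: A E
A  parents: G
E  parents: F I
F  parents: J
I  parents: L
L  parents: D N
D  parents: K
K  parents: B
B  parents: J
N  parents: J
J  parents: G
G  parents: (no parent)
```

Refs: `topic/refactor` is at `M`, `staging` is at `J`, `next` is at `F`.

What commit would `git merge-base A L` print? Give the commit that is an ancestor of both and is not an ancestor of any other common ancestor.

G

Ancestors of A: {A, G}.
Ancestors of L: {B, D, G, J, K, L, N}.
Common ancestors: {G}.
The only common ancestor is G, so it is the merge base.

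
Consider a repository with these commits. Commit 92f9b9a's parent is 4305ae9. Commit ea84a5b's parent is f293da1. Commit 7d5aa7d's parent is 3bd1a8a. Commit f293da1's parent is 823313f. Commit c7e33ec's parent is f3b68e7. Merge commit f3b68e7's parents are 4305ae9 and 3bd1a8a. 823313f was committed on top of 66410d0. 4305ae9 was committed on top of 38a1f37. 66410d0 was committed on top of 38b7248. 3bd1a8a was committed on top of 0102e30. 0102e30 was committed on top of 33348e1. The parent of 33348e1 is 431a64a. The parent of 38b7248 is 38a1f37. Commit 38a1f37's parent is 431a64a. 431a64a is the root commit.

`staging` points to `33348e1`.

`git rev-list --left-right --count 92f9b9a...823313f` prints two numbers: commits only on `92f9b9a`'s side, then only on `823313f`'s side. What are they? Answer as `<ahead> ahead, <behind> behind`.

2 ahead, 3 behind

Reachable from 92f9b9a: {38a1f37, 4305ae9, 431a64a, 92f9b9a}.
Reachable from 823313f: {38a1f37, 38b7248, 431a64a, 66410d0, 823313f}.
Only in 92f9b9a's history (ahead): {4305ae9, 92f9b9a} — 2.
Only in 823313f's history (behind): {38b7248, 66410d0, 823313f} — 3.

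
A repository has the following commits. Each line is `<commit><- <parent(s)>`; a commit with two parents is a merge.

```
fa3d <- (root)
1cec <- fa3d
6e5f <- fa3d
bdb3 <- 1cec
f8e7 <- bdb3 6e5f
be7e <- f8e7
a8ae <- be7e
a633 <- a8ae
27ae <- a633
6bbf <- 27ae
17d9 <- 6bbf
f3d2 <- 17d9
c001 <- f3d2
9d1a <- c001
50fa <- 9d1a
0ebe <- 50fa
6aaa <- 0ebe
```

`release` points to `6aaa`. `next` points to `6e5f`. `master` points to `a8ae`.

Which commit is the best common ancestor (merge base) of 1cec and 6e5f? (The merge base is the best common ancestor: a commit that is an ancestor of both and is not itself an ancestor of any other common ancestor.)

Ancestors of 1cec: {1cec, fa3d}.
Ancestors of 6e5f: {6e5f, fa3d}.
Common ancestors: {fa3d}.
The only common ancestor is fa3d, so it is the merge base.

fa3d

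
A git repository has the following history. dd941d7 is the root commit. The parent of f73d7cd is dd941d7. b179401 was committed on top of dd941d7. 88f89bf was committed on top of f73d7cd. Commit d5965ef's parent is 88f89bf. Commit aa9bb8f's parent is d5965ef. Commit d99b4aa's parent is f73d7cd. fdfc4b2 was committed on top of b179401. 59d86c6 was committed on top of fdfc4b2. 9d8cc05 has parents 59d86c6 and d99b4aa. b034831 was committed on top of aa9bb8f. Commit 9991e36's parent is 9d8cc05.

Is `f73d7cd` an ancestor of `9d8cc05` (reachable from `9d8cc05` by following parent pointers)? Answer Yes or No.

Yes

Ancestors of 9d8cc05 (commits reachable by following parents): {59d86c6, 9d8cc05, b179401, d99b4aa, dd941d7, f73d7cd, fdfc4b2}.
f73d7cd is in that set, so it is an ancestor of 9d8cc05.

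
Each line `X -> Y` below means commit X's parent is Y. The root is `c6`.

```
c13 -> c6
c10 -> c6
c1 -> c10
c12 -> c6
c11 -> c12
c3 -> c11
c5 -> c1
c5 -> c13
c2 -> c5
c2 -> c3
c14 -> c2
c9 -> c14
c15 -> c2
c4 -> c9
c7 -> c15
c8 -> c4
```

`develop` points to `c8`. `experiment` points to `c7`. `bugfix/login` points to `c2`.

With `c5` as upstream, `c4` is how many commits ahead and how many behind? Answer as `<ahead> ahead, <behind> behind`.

Reachable from c4: {c1, c10, c11, c12, c13, c14, c2, c3, c4, c5, c6, c9}.
Reachable from c5: {c1, c10, c13, c5, c6}.
Only in c4's history (ahead): {c11, c12, c14, c2, c3, c4, c9} — 7.
Only in c5's history (behind): {} — 0.

7 ahead, 0 behind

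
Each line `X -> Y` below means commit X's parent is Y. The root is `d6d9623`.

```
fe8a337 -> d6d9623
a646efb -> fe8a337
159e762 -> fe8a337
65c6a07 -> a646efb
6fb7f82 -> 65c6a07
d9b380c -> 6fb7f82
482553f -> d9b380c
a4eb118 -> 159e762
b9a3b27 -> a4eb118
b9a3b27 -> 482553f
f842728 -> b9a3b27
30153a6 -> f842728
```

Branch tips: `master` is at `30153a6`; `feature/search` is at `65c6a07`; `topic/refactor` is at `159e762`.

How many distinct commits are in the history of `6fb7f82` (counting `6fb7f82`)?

Walking parent pointers from 6fb7f82: reachable set = {65c6a07, 6fb7f82, a646efb, d6d9623, fe8a337}.
That is 5 commits.

5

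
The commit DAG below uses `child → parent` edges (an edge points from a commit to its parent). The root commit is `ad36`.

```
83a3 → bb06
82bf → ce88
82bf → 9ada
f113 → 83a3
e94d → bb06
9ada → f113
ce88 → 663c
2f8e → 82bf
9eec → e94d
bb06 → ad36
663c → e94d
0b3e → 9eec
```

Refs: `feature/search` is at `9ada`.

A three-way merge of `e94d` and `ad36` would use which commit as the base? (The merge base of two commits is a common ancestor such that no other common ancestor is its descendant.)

ad36

Ancestors of e94d: {ad36, bb06, e94d}.
Ancestors of ad36: {ad36}.
Common ancestors: {ad36}.
The only common ancestor is ad36, so it is the merge base.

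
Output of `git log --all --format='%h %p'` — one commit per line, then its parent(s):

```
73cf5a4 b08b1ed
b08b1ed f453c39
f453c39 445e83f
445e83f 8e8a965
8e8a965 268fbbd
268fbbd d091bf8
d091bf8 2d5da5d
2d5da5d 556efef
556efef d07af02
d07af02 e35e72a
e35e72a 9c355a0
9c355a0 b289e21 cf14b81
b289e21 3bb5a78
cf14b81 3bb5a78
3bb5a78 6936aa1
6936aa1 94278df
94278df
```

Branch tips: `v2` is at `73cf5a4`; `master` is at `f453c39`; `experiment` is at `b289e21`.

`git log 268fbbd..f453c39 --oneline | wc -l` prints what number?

3

Reachable from f453c39: {268fbbd, 2d5da5d, 3bb5a78, 445e83f, 556efef, 6936aa1, 8e8a965, 94278df, 9c355a0, b289e21, cf14b81, d07af02, d091bf8, e35e72a, f453c39}.
Reachable from 268fbbd: {268fbbd, 2d5da5d, 3bb5a78, 556efef, 6936aa1, 94278df, 9c355a0, b289e21, cf14b81, d07af02, d091bf8, e35e72a}.
In f453c39's history but not 268fbbd's: {445e83f, 8e8a965, f453c39} — 3 commits.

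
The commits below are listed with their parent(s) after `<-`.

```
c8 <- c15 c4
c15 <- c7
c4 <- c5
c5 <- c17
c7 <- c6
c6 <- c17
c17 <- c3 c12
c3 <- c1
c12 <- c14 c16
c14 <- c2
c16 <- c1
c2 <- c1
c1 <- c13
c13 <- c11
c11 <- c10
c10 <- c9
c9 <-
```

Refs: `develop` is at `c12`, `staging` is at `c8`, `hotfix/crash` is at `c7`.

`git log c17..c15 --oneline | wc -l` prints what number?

3

Reachable from c15: {c1, c10, c11, c12, c13, c14, c15, c16, c17, c2, c3, c6, c7, c9}.
Reachable from c17: {c1, c10, c11, c12, c13, c14, c16, c17, c2, c3, c9}.
In c15's history but not c17's: {c15, c6, c7} — 3 commits.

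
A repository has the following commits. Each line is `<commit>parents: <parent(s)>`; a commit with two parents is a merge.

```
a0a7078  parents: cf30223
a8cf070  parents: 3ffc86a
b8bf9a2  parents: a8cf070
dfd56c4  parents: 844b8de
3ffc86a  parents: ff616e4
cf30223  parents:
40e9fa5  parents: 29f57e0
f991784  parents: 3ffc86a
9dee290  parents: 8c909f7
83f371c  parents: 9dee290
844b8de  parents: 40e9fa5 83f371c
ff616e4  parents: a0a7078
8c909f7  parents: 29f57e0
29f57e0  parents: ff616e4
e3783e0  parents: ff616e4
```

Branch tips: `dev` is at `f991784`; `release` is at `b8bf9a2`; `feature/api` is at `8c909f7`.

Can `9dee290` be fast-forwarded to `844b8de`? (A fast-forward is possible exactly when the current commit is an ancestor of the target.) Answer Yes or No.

A fast-forward from 9dee290 to 844b8de is possible iff 9dee290 is an ancestor of 844b8de.
Ancestors of 844b8de: {29f57e0, 40e9fa5, 83f371c, 844b8de, 8c909f7, 9dee290, a0a7078, cf30223, ff616e4}.
9dee290 is among them, so fast-forward is possible.

Yes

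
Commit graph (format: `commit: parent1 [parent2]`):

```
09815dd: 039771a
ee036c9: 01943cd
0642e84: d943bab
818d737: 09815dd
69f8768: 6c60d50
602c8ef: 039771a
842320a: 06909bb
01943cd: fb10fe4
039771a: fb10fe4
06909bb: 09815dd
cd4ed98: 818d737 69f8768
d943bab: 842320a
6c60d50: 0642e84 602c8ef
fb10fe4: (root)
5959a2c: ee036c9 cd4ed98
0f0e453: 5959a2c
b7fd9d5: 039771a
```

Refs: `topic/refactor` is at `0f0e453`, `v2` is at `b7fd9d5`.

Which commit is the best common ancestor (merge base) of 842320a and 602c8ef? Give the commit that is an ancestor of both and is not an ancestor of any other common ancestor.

Ancestors of 842320a: {039771a, 06909bb, 09815dd, 842320a, fb10fe4}.
Ancestors of 602c8ef: {039771a, 602c8ef, fb10fe4}.
Common ancestors: {039771a, fb10fe4}.
Among these, 039771a is not an ancestor of any other common ancestor — it is the merge base.

039771a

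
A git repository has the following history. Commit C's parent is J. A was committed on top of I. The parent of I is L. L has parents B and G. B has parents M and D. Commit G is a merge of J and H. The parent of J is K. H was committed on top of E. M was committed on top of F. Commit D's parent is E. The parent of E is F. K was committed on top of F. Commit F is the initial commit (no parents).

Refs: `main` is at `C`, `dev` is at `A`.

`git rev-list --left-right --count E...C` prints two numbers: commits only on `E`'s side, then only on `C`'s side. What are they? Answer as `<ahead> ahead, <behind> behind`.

1 ahead, 3 behind

Reachable from E: {E, F}.
Reachable from C: {C, F, J, K}.
Only in E's history (ahead): {E} — 1.
Only in C's history (behind): {C, J, K} — 3.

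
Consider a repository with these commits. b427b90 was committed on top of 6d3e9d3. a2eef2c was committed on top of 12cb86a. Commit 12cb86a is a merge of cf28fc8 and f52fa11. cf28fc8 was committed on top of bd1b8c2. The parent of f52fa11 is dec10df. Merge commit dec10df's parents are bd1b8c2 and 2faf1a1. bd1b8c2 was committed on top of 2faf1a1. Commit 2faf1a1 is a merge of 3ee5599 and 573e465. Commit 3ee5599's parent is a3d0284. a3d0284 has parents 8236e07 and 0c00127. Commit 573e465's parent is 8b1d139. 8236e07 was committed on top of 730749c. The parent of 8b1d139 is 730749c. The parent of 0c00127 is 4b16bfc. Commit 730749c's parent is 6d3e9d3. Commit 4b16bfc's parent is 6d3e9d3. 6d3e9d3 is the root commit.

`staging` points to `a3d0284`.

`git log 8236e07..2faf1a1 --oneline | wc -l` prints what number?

7

Reachable from 2faf1a1: {0c00127, 2faf1a1, 3ee5599, 4b16bfc, 573e465, 6d3e9d3, 730749c, 8236e07, 8b1d139, a3d0284}.
Reachable from 8236e07: {6d3e9d3, 730749c, 8236e07}.
In 2faf1a1's history but not 8236e07's: {0c00127, 2faf1a1, 3ee5599, 4b16bfc, 573e465, 8b1d139, a3d0284} — 7 commits.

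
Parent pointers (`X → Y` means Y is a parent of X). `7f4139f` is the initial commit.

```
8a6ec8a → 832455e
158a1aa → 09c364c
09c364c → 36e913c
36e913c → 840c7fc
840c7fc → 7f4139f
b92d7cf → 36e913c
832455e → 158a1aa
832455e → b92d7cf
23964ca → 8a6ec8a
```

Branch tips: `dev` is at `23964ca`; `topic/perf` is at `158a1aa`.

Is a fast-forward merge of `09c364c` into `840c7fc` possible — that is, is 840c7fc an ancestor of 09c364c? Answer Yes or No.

A fast-forward from 840c7fc to 09c364c is possible iff 840c7fc is an ancestor of 09c364c.
Ancestors of 09c364c: {09c364c, 36e913c, 7f4139f, 840c7fc}.
840c7fc is among them, so fast-forward is possible.

Yes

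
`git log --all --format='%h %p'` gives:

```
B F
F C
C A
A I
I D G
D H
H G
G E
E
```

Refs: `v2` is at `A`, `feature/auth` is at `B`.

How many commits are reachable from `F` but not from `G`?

6

Reachable from F: {A, C, D, E, F, G, H, I}.
Reachable from G: {E, G}.
In F's history but not G's: {A, C, D, F, H, I} — 6 commits.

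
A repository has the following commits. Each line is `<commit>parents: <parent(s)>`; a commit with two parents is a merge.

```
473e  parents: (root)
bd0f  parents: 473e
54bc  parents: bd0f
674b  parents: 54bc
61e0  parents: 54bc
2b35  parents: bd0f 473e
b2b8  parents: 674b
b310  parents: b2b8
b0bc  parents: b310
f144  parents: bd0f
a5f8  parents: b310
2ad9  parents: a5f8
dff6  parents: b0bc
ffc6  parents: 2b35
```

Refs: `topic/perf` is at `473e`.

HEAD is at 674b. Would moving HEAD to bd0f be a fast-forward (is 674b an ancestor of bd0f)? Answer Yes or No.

A fast-forward from 674b to bd0f is possible iff 674b is an ancestor of bd0f.
Ancestors of bd0f: {473e, bd0f}.
674b is not among them, so fast-forward is not possible.

No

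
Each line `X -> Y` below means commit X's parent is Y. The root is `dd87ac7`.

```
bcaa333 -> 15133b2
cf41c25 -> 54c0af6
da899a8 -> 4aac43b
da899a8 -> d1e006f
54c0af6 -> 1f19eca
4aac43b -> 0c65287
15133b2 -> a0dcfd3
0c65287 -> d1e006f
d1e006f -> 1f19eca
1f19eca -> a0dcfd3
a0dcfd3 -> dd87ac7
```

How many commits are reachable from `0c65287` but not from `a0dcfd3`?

3

Reachable from 0c65287: {0c65287, 1f19eca, a0dcfd3, d1e006f, dd87ac7}.
Reachable from a0dcfd3: {a0dcfd3, dd87ac7}.
In 0c65287's history but not a0dcfd3's: {0c65287, 1f19eca, d1e006f} — 3 commits.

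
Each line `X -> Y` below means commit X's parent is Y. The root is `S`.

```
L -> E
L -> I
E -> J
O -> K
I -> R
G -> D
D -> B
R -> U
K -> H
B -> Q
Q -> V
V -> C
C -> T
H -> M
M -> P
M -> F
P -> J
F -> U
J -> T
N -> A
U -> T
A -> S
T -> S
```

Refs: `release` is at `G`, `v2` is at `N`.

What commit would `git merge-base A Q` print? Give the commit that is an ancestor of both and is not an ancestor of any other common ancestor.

S

Ancestors of A: {A, S}.
Ancestors of Q: {C, Q, S, T, V}.
Common ancestors: {S}.
The only common ancestor is S, so it is the merge base.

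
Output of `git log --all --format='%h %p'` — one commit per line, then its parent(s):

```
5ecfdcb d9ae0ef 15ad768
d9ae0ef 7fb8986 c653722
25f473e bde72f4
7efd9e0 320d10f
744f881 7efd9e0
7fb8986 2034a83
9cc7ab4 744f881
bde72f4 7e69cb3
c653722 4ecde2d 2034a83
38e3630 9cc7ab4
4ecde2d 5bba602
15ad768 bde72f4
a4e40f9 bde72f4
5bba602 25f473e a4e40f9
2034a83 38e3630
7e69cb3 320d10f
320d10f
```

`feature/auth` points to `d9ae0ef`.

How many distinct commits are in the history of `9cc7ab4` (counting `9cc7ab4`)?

Walking parent pointers from 9cc7ab4: reachable set = {320d10f, 744f881, 7efd9e0, 9cc7ab4}.
That is 4 commits.

4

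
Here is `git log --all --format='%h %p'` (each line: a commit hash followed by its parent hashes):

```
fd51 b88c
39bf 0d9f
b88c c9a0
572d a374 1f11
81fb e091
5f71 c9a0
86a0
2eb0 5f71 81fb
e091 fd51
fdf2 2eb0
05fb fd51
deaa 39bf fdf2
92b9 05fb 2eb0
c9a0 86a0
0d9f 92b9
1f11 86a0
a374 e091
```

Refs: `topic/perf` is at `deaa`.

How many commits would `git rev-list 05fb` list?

Walking parent pointers from 05fb: reachable set = {05fb, 86a0, b88c, c9a0, fd51}.
That is 5 commits.

5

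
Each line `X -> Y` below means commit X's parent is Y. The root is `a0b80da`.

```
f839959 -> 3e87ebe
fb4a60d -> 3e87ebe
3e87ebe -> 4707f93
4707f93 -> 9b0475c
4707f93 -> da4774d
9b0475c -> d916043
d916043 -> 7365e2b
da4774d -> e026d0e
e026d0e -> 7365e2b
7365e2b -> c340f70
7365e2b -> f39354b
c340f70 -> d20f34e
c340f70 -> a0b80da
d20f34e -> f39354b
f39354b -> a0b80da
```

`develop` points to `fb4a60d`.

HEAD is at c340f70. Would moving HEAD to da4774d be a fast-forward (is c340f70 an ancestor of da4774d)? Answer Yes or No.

A fast-forward from c340f70 to da4774d is possible iff c340f70 is an ancestor of da4774d.
Ancestors of da4774d: {7365e2b, a0b80da, c340f70, d20f34e, da4774d, e026d0e, f39354b}.
c340f70 is among them, so fast-forward is possible.

Yes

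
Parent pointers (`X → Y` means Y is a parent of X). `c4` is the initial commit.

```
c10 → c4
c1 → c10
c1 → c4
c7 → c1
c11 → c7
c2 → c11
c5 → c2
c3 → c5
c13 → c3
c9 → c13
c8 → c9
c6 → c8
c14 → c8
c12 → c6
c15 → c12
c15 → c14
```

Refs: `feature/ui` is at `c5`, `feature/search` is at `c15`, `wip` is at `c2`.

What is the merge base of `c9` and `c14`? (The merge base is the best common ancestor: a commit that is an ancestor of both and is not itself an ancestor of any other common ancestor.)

Ancestors of c9: {c1, c10, c11, c13, c2, c3, c4, c5, c7, c9}.
Ancestors of c14: {c1, c10, c11, c13, c14, c2, c3, c4, c5, c7, c8, c9}.
Common ancestors: {c1, c10, c11, c13, c2, c3, c4, c5, c7, c9}.
Among these, c9 is not an ancestor of any other common ancestor — it is the merge base.

c9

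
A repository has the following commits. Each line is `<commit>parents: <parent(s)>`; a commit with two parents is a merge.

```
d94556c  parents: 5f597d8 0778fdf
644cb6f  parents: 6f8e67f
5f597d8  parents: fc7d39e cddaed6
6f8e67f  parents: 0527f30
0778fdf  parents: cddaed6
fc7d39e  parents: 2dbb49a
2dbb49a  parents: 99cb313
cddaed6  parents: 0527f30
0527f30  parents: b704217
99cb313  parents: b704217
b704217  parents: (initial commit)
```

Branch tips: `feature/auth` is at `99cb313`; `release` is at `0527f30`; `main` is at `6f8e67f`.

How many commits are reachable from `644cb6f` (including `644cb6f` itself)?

Walking parent pointers from 644cb6f: reachable set = {0527f30, 644cb6f, 6f8e67f, b704217}.
That is 4 commits.

4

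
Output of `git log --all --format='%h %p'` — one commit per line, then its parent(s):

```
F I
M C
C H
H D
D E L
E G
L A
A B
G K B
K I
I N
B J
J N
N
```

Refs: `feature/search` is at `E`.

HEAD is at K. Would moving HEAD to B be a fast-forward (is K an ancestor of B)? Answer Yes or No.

No

A fast-forward from K to B is possible iff K is an ancestor of B.
Ancestors of B: {B, J, N}.
K is not among them, so fast-forward is not possible.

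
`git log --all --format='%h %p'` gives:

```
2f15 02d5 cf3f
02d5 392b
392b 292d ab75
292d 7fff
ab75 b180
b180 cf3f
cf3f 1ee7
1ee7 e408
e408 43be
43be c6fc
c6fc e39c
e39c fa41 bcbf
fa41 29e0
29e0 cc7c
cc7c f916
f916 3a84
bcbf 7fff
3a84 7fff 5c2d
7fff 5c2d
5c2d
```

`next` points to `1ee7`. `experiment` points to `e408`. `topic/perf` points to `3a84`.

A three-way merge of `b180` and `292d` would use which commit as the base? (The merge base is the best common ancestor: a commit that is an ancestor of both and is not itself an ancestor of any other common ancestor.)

7fff

Ancestors of b180: {1ee7, 29e0, 3a84, 43be, 5c2d, 7fff, b180, bcbf, c6fc, cc7c, cf3f, e39c, e408, f916, fa41}.
Ancestors of 292d: {292d, 5c2d, 7fff}.
Common ancestors: {5c2d, 7fff}.
Among these, 7fff is not an ancestor of any other common ancestor — it is the merge base.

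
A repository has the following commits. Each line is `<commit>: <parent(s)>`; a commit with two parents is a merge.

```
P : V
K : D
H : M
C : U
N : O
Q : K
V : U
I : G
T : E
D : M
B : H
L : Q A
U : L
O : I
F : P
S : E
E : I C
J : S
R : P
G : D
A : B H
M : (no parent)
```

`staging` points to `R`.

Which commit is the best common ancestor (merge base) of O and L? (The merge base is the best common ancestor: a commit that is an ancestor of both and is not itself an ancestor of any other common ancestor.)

D

Ancestors of O: {D, G, I, M, O}.
Ancestors of L: {A, B, D, H, K, L, M, Q}.
Common ancestors: {D, M}.
Among these, D is not an ancestor of any other common ancestor — it is the merge base.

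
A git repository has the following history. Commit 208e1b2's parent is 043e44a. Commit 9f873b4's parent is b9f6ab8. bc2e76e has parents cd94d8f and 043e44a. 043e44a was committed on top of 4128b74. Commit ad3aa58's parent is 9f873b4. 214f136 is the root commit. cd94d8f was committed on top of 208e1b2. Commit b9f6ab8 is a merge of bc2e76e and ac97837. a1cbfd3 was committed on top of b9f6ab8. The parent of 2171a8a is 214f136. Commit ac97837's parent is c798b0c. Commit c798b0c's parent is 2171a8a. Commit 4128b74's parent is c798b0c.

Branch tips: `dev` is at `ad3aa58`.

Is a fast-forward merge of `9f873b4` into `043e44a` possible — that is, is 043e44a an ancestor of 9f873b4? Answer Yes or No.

A fast-forward from 043e44a to 9f873b4 is possible iff 043e44a is an ancestor of 9f873b4.
Ancestors of 9f873b4: {043e44a, 208e1b2, 214f136, 2171a8a, 4128b74, 9f873b4, ac97837, b9f6ab8, bc2e76e, c798b0c, cd94d8f}.
043e44a is among them, so fast-forward is possible.

Yes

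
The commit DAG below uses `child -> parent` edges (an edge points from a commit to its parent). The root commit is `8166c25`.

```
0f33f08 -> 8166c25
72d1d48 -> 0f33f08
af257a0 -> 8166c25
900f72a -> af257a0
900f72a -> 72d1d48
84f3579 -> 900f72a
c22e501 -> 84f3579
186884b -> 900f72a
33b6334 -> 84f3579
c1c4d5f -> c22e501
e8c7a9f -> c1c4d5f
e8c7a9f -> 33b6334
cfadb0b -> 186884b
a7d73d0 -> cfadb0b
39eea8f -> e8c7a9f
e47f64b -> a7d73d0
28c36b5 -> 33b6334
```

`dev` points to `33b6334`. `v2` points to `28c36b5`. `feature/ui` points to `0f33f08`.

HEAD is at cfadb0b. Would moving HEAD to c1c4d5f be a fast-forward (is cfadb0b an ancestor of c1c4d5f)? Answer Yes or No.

A fast-forward from cfadb0b to c1c4d5f is possible iff cfadb0b is an ancestor of c1c4d5f.
Ancestors of c1c4d5f: {0f33f08, 72d1d48, 8166c25, 84f3579, 900f72a, af257a0, c1c4d5f, c22e501}.
cfadb0b is not among them, so fast-forward is not possible.

No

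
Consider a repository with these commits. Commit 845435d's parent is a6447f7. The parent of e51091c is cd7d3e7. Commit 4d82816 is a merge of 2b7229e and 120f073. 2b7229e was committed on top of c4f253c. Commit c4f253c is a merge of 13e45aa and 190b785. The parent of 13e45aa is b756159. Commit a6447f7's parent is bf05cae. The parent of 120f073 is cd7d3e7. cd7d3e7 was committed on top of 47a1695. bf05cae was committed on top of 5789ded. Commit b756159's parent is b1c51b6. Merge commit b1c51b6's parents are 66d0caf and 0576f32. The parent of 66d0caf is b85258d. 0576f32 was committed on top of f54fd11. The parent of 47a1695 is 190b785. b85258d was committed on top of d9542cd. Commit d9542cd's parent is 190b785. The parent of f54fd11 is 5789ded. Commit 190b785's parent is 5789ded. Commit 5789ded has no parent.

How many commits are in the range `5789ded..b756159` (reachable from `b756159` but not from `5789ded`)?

Reachable from b756159: {0576f32, 190b785, 5789ded, 66d0caf, b1c51b6, b756159, b85258d, d9542cd, f54fd11}.
Reachable from 5789ded: {5789ded}.
In b756159's history but not 5789ded's: {0576f32, 190b785, 66d0caf, b1c51b6, b756159, b85258d, d9542cd, f54fd11} — 8 commits.

8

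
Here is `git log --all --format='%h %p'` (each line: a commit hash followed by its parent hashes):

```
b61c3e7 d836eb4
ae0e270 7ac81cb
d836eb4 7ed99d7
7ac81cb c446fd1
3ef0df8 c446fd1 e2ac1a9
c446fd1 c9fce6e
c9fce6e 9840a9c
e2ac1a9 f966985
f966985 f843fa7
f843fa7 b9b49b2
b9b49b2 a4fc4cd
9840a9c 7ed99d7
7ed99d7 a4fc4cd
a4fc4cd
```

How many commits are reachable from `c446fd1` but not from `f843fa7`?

Reachable from c446fd1: {7ed99d7, 9840a9c, a4fc4cd, c446fd1, c9fce6e}.
Reachable from f843fa7: {a4fc4cd, b9b49b2, f843fa7}.
In c446fd1's history but not f843fa7's: {7ed99d7, 9840a9c, c446fd1, c9fce6e} — 4 commits.

4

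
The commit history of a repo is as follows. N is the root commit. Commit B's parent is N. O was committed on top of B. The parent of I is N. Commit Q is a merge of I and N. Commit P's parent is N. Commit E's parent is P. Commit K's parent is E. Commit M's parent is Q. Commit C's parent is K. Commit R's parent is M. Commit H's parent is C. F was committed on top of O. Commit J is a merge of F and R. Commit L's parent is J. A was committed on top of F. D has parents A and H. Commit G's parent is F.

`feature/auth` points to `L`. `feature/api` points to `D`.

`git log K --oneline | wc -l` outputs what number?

4

Walking parent pointers from K: reachable set = {E, K, N, P}.
That is 4 commits.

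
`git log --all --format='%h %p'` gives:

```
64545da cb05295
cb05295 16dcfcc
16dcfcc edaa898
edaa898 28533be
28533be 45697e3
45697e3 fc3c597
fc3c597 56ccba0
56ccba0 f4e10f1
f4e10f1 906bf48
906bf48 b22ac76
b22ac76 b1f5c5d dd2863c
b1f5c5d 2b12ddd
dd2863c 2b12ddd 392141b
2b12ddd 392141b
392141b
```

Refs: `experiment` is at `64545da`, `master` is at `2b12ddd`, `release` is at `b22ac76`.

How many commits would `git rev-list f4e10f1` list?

Walking parent pointers from f4e10f1: reachable set = {2b12ddd, 392141b, 906bf48, b1f5c5d, b22ac76, dd2863c, f4e10f1}.
That is 7 commits.

7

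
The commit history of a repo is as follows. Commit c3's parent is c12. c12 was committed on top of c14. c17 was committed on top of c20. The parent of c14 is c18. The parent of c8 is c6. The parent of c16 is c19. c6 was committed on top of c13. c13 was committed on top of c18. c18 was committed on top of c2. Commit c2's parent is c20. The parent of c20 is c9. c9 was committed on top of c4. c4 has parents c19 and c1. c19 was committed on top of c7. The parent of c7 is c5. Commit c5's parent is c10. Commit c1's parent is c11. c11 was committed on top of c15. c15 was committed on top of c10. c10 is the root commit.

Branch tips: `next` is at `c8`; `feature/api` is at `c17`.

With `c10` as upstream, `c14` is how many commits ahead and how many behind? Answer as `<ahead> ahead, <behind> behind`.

12 ahead, 0 behind

Reachable from c14: {c1, c10, c11, c14, c15, c18, c19, c2, c20, c4, c5, c7, c9}.
Reachable from c10: {c10}.
Only in c14's history (ahead): {c1, c11, c14, c15, c18, c19, c2, c20, c4, c5, c7, c9} — 12.
Only in c10's history (behind): {} — 0.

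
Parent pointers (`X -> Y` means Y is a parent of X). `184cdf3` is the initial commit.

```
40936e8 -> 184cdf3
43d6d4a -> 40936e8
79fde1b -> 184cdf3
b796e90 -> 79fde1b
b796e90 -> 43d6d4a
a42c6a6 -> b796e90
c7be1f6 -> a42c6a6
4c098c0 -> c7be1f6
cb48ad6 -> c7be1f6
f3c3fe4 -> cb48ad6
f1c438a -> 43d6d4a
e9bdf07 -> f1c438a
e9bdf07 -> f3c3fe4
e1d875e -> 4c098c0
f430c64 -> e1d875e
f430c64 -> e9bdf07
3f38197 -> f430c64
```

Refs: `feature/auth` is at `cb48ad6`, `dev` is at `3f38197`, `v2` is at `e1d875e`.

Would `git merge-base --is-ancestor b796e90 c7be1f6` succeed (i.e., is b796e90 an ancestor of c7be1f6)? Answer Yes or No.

Ancestors of c7be1f6 (commits reachable by following parents): {184cdf3, 40936e8, 43d6d4a, 79fde1b, a42c6a6, b796e90, c7be1f6}.
b796e90 is in that set, so it is an ancestor of c7be1f6.

Yes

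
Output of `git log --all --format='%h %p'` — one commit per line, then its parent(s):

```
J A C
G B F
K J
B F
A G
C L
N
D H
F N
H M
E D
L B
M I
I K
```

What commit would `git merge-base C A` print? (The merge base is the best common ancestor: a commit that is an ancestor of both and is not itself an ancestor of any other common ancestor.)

Ancestors of C: {B, C, F, L, N}.
Ancestors of A: {A, B, F, G, N}.
Common ancestors: {B, F, N}.
Among these, B is not an ancestor of any other common ancestor — it is the merge base.

B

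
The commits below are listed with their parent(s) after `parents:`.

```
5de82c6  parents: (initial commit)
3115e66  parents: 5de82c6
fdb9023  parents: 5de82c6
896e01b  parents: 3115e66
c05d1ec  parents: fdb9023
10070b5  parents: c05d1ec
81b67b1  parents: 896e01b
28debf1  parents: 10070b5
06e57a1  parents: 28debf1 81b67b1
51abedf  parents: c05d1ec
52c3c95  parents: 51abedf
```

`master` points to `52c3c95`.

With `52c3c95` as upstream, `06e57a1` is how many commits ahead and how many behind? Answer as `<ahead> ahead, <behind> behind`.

Reachable from 06e57a1: {06e57a1, 10070b5, 28debf1, 3115e66, 5de82c6, 81b67b1, 896e01b, c05d1ec, fdb9023}.
Reachable from 52c3c95: {51abedf, 52c3c95, 5de82c6, c05d1ec, fdb9023}.
Only in 06e57a1's history (ahead): {06e57a1, 10070b5, 28debf1, 3115e66, 81b67b1, 896e01b} — 6.
Only in 52c3c95's history (behind): {51abedf, 52c3c95} — 2.

6 ahead, 2 behind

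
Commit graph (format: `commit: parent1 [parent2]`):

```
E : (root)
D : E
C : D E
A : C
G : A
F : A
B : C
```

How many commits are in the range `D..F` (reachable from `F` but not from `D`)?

3

Reachable from F: {A, C, D, E, F}.
Reachable from D: {D, E}.
In F's history but not D's: {A, C, F} — 3 commits.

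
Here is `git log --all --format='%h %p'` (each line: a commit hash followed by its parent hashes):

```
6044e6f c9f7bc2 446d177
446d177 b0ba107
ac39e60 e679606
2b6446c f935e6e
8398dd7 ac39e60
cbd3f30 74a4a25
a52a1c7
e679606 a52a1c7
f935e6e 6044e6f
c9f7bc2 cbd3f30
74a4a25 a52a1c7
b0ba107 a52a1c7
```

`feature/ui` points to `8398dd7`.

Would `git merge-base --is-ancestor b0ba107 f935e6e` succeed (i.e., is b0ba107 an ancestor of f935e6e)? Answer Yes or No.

Ancestors of f935e6e (commits reachable by following parents): {446d177, 6044e6f, 74a4a25, a52a1c7, b0ba107, c9f7bc2, cbd3f30, f935e6e}.
b0ba107 is in that set, so it is an ancestor of f935e6e.

Yes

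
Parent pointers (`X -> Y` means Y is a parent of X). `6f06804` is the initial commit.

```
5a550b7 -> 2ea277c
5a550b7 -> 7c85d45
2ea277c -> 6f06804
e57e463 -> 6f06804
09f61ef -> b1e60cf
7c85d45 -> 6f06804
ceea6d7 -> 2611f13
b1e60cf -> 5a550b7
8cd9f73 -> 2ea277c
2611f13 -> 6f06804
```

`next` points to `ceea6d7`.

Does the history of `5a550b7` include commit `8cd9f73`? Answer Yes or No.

No

Ancestors of 5a550b7: {2ea277c, 5a550b7, 6f06804, 7c85d45}.
8cd9f73 is not in that set, so it is not an ancestor of 5a550b7.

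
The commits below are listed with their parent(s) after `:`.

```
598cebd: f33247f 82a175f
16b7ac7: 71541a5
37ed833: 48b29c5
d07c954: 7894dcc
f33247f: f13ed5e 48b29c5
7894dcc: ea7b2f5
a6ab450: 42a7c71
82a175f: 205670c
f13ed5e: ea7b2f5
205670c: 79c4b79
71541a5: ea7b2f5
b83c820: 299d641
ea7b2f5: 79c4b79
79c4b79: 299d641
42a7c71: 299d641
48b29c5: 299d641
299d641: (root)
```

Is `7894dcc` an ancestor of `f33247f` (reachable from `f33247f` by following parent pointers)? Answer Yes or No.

No

Ancestors of f33247f: {299d641, 48b29c5, 79c4b79, ea7b2f5, f13ed5e, f33247f}.
7894dcc is not in that set, so it is not an ancestor of f33247f.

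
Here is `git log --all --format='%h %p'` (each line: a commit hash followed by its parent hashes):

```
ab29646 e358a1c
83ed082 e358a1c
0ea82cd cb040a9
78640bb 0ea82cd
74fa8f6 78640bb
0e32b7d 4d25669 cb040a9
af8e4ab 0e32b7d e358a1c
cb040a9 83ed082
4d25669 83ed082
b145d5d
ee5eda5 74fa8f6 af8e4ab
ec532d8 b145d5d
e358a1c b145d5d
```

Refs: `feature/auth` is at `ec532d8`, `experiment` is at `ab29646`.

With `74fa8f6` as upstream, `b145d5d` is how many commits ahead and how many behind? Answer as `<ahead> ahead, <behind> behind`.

0 ahead, 6 behind

Reachable from b145d5d: {b145d5d}.
Reachable from 74fa8f6: {0ea82cd, 74fa8f6, 78640bb, 83ed082, b145d5d, cb040a9, e358a1c}.
Only in b145d5d's history (ahead): {} — 0.
Only in 74fa8f6's history (behind): {0ea82cd, 74fa8f6, 78640bb, 83ed082, cb040a9, e358a1c} — 6.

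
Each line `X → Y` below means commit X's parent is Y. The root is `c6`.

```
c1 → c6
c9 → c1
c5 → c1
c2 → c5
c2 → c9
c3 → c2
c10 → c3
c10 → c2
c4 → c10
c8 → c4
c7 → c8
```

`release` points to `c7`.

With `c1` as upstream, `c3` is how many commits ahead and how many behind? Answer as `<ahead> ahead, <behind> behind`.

4 ahead, 0 behind

Reachable from c3: {c1, c2, c3, c5, c6, c9}.
Reachable from c1: {c1, c6}.
Only in c3's history (ahead): {c2, c3, c5, c9} — 4.
Only in c1's history (behind): {} — 0.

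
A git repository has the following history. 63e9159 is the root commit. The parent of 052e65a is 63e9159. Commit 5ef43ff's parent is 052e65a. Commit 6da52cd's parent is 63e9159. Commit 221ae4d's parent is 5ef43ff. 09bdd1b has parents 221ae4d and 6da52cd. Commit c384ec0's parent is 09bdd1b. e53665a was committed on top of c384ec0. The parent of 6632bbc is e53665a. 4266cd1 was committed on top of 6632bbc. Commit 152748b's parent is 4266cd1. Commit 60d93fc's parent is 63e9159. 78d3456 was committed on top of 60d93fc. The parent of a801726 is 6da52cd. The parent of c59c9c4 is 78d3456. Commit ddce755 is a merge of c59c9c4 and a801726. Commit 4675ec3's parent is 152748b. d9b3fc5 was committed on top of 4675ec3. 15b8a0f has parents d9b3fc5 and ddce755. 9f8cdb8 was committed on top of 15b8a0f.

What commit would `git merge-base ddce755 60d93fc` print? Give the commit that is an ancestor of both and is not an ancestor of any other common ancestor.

60d93fc

Ancestors of ddce755: {60d93fc, 63e9159, 6da52cd, 78d3456, a801726, c59c9c4, ddce755}.
Ancestors of 60d93fc: {60d93fc, 63e9159}.
Common ancestors: {60d93fc, 63e9159}.
Among these, 60d93fc is not an ancestor of any other common ancestor — it is the merge base.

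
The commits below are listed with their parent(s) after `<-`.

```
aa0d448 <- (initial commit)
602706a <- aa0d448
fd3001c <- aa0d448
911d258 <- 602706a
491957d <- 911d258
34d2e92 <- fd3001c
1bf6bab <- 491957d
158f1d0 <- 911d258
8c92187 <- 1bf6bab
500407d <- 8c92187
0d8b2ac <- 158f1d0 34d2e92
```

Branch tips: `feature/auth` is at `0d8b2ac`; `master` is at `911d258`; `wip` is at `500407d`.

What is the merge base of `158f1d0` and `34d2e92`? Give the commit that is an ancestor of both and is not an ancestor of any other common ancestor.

aa0d448

Ancestors of 158f1d0: {158f1d0, 602706a, 911d258, aa0d448}.
Ancestors of 34d2e92: {34d2e92, aa0d448, fd3001c}.
Common ancestors: {aa0d448}.
The only common ancestor is aa0d448, so it is the merge base.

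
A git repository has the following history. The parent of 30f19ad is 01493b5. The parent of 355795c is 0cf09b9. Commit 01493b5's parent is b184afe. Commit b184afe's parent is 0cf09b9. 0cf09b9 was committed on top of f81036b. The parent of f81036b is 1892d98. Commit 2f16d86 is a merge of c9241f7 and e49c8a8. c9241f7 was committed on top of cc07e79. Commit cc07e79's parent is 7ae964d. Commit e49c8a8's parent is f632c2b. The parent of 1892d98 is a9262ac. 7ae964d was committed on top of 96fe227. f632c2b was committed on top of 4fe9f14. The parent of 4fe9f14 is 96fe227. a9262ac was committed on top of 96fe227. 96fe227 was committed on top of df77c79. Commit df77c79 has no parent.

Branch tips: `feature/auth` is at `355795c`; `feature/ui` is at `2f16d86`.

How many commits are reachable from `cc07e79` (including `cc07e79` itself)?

Walking parent pointers from cc07e79: reachable set = {7ae964d, 96fe227, cc07e79, df77c79}.
That is 4 commits.

4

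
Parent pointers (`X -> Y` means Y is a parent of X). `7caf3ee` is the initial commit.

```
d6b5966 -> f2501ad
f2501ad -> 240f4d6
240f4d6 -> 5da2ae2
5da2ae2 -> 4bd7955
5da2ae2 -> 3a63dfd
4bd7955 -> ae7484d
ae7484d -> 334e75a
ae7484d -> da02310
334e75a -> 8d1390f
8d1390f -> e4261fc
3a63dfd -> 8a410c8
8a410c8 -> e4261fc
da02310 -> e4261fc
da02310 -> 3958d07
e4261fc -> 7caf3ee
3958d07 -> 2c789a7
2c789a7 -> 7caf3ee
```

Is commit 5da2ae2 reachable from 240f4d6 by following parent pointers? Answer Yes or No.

Yes

Ancestors of 240f4d6 (commits reachable by following parents): {240f4d6, 2c789a7, 334e75a, 3958d07, 3a63dfd, 4bd7955, 5da2ae2, 7caf3ee, 8a410c8, 8d1390f, ae7484d, da02310, e4261fc}.
5da2ae2 is in that set, so it is an ancestor of 240f4d6.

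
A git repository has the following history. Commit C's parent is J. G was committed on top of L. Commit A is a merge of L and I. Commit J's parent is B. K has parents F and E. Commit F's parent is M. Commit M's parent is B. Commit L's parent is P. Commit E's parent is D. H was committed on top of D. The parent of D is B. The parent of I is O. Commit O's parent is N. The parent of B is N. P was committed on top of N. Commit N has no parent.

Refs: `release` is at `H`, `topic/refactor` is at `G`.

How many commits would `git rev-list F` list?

4

Walking parent pointers from F: reachable set = {B, F, M, N}.
That is 4 commits.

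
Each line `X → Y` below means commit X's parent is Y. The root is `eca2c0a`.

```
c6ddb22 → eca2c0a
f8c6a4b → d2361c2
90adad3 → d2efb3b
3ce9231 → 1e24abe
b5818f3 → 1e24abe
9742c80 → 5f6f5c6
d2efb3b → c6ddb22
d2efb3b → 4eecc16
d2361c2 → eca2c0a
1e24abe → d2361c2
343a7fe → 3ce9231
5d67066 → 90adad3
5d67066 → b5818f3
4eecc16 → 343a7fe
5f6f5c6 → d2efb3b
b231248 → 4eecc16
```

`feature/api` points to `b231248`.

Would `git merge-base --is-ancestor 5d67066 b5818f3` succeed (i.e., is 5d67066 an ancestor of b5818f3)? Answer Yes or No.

No

Ancestors of b5818f3: {1e24abe, b5818f3, d2361c2, eca2c0a}.
5d67066 is not in that set, so it is not an ancestor of b5818f3.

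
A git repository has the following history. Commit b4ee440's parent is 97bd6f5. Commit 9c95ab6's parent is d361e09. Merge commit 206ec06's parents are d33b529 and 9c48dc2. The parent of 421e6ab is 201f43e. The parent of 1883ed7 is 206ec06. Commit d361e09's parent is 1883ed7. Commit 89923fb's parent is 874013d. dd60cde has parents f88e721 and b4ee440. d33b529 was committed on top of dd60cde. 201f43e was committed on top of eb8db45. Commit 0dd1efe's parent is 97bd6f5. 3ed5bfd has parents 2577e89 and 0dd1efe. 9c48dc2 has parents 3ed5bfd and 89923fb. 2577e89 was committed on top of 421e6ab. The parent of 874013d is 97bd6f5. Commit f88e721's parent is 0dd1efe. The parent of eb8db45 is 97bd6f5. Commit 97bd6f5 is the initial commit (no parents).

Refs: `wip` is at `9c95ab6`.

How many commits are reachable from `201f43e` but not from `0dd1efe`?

Reachable from 201f43e: {201f43e, 97bd6f5, eb8db45}.
Reachable from 0dd1efe: {0dd1efe, 97bd6f5}.
In 201f43e's history but not 0dd1efe's: {201f43e, eb8db45} — 2 commits.

2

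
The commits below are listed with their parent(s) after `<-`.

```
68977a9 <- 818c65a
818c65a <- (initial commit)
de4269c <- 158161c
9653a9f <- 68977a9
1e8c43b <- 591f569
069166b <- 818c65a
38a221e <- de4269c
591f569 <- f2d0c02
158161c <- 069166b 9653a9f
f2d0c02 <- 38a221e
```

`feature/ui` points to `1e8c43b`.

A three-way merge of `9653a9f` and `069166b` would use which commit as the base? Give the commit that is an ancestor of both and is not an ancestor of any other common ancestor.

818c65a

Ancestors of 9653a9f: {68977a9, 818c65a, 9653a9f}.
Ancestors of 069166b: {069166b, 818c65a}.
Common ancestors: {818c65a}.
The only common ancestor is 818c65a, so it is the merge base.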